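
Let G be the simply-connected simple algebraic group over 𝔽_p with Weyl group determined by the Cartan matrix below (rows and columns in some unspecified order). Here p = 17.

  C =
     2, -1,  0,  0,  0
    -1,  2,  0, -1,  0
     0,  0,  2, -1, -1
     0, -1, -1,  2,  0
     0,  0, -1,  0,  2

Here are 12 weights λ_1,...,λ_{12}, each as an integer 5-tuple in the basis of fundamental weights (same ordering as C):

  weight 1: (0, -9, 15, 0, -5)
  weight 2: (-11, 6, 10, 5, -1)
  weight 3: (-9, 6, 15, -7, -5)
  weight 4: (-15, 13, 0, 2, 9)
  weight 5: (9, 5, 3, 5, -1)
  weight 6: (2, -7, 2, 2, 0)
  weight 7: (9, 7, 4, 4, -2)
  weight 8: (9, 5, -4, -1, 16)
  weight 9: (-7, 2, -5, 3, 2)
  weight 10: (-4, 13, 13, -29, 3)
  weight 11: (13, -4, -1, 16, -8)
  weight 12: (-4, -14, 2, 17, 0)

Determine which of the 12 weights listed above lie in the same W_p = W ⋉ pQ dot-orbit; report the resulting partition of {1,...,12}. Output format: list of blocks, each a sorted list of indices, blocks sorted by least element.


Root system A_5: the 5×5 matrix C matches after relabeling.

λ_j+ρ reflected into Ā_17 (⟨·,θ^∨⟩≤17); 5-tuples as given:

  λ_1 → (1, 6, 5, 1, 4);  λ_2 → (0, 3, 4, 3, 7);  λ_3 → (1, 6, 5, 1, 4);  λ_4 → (3, 0, 0, 3, 1);  λ_5 → (1, 6, 5, 1, 4);  λ_6 → (3, 0, 0, 3, 1);  λ_7 → (1, 6, 5, 1, 4);  λ_8 → (3, 0, 0, 3, 1);  λ_9 → (3, 0, 0, 3, 1);  λ_10 → (3, 0, 0, 3, 1);  λ_11 → (0, 3, 4, 3, 7);  λ_12 → (8, 3, 1, 1, 3)

Partition of {1..12} into 4 W_17-dot-orbits:

[[1, 3, 5, 7], [2, 11], [4, 6, 8, 9, 10], [12]]


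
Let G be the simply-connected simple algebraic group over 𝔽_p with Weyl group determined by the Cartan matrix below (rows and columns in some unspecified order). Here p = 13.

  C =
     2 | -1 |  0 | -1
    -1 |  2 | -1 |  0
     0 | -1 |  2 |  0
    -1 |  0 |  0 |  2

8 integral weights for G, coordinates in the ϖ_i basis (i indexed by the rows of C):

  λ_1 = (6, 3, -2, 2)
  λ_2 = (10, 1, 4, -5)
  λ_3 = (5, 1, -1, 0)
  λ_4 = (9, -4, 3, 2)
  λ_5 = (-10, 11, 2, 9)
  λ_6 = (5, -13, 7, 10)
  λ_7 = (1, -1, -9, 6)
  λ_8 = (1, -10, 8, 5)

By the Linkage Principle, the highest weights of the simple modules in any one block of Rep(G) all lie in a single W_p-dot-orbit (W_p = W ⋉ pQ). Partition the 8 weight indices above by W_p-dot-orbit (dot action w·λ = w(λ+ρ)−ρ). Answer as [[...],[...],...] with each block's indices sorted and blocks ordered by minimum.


Dynkin diagram of C (from the 6 off-diagonal −1 entries): A_4.

W_13-reps of the 8 weights in Ā_13 (same 4-coord order as C):

  1: (7, 3, 0, 2);  2: (6, 2, 0, 1);  3: (6, 2, 0, 1);  4: (7, 3, 0, 2);  5: (7, 3, 0, 2);  6: (6, 2, 0, 1);  7: (6, 2, 0, 1);  8: (6, 2, 0, 1)

Linkage partition of the 8 weights (2 classes, p=13):

[[1, 4, 5], [2, 3, 6, 7, 8]]


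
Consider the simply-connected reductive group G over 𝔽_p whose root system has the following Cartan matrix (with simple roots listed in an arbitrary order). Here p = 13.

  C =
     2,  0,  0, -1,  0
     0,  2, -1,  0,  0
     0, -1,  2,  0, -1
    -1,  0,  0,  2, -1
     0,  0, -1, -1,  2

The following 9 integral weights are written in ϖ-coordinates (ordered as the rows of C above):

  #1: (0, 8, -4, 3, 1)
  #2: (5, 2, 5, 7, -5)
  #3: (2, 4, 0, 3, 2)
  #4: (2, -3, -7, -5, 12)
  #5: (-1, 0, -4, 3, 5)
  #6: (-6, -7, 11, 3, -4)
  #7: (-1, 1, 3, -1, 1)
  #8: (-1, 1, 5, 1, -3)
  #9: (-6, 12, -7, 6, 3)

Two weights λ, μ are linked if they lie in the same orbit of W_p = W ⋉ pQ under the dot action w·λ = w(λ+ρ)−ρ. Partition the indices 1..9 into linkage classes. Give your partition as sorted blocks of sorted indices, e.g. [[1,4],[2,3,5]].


A_5 Cartan matrix, 5 simple roots permuted; ρ=(1,1,1,1,1).

Each λ_j+ρ reduced to Ā_13; 5-tuples below use C's row order:

  1: (1, 6, 2, 3, 1);  2: (0, 2, 1, 4, 3);  3: (0, 2, 1, 4, 3);  4: (1, 6, 2, 3, 1);  5: (0, 2, 1, 4, 3);  6: (1, 6, 2, 3, 1);  7: (0, 2, 4, 0, 2);  8: (0, 2, 4, 0, 2);  9: (0, 2, 4, 0, 2)

Linkage partition of the 9 weights (3 classes, p=13):

[[1, 4, 6], [2, 3, 5], [7, 8, 9]]


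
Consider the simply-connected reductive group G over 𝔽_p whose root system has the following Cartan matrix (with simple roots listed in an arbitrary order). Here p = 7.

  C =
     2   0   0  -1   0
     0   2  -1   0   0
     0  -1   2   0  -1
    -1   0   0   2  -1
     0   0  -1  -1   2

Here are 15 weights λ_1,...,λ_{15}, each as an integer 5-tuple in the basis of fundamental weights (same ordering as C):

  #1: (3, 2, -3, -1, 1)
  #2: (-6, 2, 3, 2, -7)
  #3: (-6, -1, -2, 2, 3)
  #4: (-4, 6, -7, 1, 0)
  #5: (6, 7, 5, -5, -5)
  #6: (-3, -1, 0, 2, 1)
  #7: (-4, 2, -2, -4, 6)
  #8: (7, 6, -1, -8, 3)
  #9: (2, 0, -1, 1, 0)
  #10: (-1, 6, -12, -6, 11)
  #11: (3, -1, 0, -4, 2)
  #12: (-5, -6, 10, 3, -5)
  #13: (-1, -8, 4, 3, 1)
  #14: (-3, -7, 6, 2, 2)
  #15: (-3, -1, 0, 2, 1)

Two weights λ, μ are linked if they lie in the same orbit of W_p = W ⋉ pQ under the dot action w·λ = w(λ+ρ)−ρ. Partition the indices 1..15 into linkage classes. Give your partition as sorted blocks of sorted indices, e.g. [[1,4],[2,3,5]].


Root system A_5: the 5×5 matrix C matches after relabeling.

Folding the 15 weights λ_j+ρ into Ā_7 (reps in the given 5-coord order):

  λ_1+ρ ↦ (4, 1, 2, 0, 0);  λ_2+ρ ↦ (2, 0, 1, 1, 2);  λ_3+ρ ↦ (3, 1, 0, 2, 1);  λ_4+ρ ↦ (3, 1, 0, 2, 1);  λ_5+ρ ↦ (3, 1, 0, 2, 1);  λ_6+ρ ↦ (2, 0, 1, 1, 2);  λ_7+ρ ↦ (1, 0, 1, 3, 0);  λ_8+ρ ↦ (4, 1, 2, 0, 0);  λ_9+ρ ↦ (3, 1, 0, 2, 1);  λ_10+ρ ↦ (4, 1, 2, 0, 0);  λ_11+ρ ↦ (1, 0, 1, 3, 0);  λ_12+ρ ↦ (4, 1, 2, 0, 0);  λ_13+ρ ↦ (4, 1, 2, 0, 0);  λ_14+ρ ↦ (1, 0, 1, 3, 0);  λ_15+ρ ↦ (2, 0, 1, 1, 2)

These 15 weights hit 4 W_7-dot-orbits; sizes (5, 3, 4, 3):

[[1, 8, 10, 12, 13], [2, 6, 15], [3, 4, 5, 9], [7, 11, 14]]


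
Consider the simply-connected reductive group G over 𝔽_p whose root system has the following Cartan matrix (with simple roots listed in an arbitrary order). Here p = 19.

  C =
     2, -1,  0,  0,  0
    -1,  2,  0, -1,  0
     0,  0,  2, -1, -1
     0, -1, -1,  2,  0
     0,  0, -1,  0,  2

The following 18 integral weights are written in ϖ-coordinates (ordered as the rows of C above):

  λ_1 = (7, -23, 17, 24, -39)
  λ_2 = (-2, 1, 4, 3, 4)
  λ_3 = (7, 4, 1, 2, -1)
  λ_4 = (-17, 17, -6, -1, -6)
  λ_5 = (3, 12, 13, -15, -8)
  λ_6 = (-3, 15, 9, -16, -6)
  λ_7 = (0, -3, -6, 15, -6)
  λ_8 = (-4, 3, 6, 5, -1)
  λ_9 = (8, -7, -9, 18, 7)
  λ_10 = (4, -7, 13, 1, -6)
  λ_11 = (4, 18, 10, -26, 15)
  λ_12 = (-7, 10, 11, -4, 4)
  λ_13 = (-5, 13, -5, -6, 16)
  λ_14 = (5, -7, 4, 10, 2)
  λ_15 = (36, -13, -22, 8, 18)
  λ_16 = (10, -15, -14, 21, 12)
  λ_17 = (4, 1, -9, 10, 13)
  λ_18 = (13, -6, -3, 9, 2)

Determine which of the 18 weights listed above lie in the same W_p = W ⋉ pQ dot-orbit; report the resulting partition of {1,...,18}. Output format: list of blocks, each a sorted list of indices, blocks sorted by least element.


A_5 Cartan matrix, 5 simple roots permuted; ρ=(1,1,1,1,1).

Alcove-folded reps (p=19, 18 weights, presented ϖ-order):

  [1] (8, 5, 2, 3, 0);  [2] (1, 1, 5, 4, 5);  [3] (8, 5, 2, 3, 0);  [4] (8, 5, 2, 3, 0);  [5] (3, 1, 7, 6, 0);  [6] (1, 1, 5, 4, 5);  [7] (1, 1, 5, 4, 5);  [8] (3, 1, 7, 6, 0);  [9] (0, 6, 5, 5, 3);  [10] (1, 1, 5, 4, 5);  [11] (0, 2, 8, 3, 1);  [12] (0, 2, 8, 3, 1);  [13] (1, 1, 5, 4, 5);  [14] (0, 6, 5, 5, 3);  [15] (3, 1, 7, 6, 0);  [16] (0, 6, 5, 5, 3);  [17] (0, 2, 8, 3, 1);  [18] (8, 5, 2, 3, 0)

The 18 indices split into 5 linkage classes (same alcove rep ⇔ same W_19-dot-orbit):

[[1, 3, 4, 18], [2, 6, 7, 10, 13], [5, 8, 15], [9, 14, 16], [11, 12, 17]]


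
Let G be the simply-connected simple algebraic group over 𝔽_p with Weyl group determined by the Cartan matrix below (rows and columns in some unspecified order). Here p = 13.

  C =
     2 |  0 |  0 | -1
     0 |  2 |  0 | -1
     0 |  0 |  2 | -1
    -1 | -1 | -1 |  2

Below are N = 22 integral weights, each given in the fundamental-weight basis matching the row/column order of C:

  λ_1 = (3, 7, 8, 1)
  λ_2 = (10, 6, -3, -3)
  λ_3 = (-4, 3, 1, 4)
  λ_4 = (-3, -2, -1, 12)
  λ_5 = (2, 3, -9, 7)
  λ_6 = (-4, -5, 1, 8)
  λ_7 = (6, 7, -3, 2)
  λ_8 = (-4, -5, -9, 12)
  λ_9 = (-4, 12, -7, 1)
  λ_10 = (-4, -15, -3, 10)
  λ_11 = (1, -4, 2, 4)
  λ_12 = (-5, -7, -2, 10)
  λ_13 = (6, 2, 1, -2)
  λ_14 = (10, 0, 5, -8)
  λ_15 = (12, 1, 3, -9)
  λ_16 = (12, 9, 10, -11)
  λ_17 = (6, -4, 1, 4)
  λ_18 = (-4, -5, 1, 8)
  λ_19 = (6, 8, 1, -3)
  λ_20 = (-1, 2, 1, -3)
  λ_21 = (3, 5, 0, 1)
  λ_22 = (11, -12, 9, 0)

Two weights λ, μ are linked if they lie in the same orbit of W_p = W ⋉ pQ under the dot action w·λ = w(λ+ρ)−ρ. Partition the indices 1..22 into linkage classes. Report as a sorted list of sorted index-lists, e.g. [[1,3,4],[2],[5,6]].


Dynkin diagram of C (from the 6 off-diagonal −1 entries): D_4.

λ_j+ρ reflected into Ā_13 (⟨·,θ^∨⟩≤13); 4-tuples as given:

    λ_1 → (6, 2, 1, 1)
    λ_2 → (6, 2, 1, 1)
    λ_3 → (3, 4, 2, 2)
    λ_4 → (2, 1, 0, 0)
    λ_5 → (1, 2, 6, 2)
    λ_6 → (3, 4, 2, 2)
    λ_7 → (2, 3, 3, 2)
    λ_8 → (1, 2, 6, 2)
    λ_9 → (4, 6, 1, 0)
    λ_10 → (2, 3, 3, 2)
    λ_11 → (2, 3, 3, 2)
    λ_12 → (4, 6, 1, 0)
    λ_13 → (6, 2, 1, 1)
    λ_14 → (4, 6, 1, 0)
    λ_15 → (3, 4, 2, 2)
    λ_16 → (2, 1, 0, 0)
    λ_17 → (6, 2, 1, 1)
    λ_18 → (3, 4, 2, 2)
    λ_19 → (4, 6, 1, 0)
    λ_20 → (2, 1, 0, 0)
    λ_21 → (4, 6, 1, 0)
    λ_22 → (2, 1, 0, 0)

6 distinct reps among the 22 weights ⇒ 6 W_13-linkage classes:

[[1, 2, 13, 17], [3, 6, 15, 18], [4, 16, 20, 22], [5, 8], [7, 10, 11], [9, 12, 14, 19, 21]]


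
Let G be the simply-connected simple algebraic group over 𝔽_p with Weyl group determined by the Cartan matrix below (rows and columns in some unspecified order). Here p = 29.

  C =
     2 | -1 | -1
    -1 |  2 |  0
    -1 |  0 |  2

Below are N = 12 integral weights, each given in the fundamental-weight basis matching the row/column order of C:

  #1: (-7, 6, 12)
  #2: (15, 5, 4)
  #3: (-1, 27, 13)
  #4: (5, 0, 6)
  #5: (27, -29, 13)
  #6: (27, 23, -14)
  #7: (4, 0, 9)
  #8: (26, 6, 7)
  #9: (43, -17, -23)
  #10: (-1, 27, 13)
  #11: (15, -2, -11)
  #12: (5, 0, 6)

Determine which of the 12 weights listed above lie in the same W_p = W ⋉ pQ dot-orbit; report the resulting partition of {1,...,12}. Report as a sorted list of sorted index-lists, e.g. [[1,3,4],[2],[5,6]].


Type A_3, rank 3, |W|=24; reorder rows/cols to standard.

Ā_29 reps of the 12 weights (A_3, coords as presented):

    [1] (6, 1, 7)
    [2] (16, 6, 5)
    [3] (0, 15, 1)
    [4] (6, 1, 7)
    [5] (0, 15, 1)
    [6] (5, 1, 10)
    [7] (5, 1, 10)
    [8] (16, 6, 5)
    [9] (6, 1, 7)
    [10] (0, 15, 1)
    [11] (5, 1, 10)
    [12] (6, 1, 7)

These 12 weights hit 4 W_29-dot-orbits; sizes (4, 2, 3, 3):

[[1, 4, 9, 12], [2, 8], [3, 5, 10], [6, 7, 11]]


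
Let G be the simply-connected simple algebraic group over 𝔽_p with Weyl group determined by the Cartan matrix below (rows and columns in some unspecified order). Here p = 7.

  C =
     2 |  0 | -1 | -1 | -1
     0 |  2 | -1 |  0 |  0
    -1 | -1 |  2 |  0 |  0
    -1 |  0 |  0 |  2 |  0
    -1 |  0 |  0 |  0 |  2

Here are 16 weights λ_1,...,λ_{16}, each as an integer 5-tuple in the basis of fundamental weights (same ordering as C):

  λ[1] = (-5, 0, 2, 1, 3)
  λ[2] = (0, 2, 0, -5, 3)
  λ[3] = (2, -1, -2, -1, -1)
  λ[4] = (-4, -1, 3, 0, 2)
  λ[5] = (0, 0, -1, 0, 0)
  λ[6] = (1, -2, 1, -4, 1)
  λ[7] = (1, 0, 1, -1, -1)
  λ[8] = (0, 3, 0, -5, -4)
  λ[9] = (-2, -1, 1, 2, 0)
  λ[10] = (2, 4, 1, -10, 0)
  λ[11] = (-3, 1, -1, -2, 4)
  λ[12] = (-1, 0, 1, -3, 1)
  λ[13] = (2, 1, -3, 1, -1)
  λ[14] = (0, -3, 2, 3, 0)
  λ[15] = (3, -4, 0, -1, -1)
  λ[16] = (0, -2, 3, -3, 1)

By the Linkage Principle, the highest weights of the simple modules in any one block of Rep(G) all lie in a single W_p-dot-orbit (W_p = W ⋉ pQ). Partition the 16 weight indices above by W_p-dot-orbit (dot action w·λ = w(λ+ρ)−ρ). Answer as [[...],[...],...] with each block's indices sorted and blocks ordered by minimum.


D_5 Cartan matrix, 5 simple roots permuted; ρ=(1,1,1,1,1).

Alcove-folded reps (p=7, 16 weights, presented ϖ-order):

  [1] (1, 0, 1, 2, 0) · [2] (1, 1, 0, 1, 1) · [3] (2, 1, 0, 0, 0) · [4] (1, 0, 1, 2, 0) · [5] (1, 1, 0, 1, 1) · [6] (1, 1, 0, 2, 1) · [7] (2, 1, 0, 0, 0) · [8] (1, 1, 0, 2, 1) · [9] (1, 0, 1, 2, 0) · [10] (0, 2, 1, 0, 2) · [11] (2, 1, 0, 0, 0) · [12] (2, 1, 0, 0, 0) · [13] (1, 0, 1, 2, 0) · [14] (1, 1, 0, 2, 1) · [15] (2, 1, 0, 0, 0) · [16] (1, 1, 0, 1, 1)

Linkage partition of the 16 weights (5 classes, p=7):

[[1, 4, 9, 13], [2, 5, 16], [3, 7, 11, 12, 15], [6, 8, 14], [10]]


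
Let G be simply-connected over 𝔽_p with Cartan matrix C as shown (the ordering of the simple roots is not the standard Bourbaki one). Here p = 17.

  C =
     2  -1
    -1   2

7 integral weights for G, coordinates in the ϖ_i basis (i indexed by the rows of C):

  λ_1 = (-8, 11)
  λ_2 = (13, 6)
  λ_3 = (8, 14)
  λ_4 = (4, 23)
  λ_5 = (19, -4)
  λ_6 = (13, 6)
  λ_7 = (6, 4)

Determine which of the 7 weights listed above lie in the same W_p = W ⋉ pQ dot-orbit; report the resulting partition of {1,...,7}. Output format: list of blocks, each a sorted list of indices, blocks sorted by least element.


C ↔ A_2 under row/col permutation; |W(A_2)| = 6.

W_17-reps of the 7 weights in Ā_17 (same 2-coord order as C):

    1: (7, 5)
    2: (10, 3)
    3: (2, 8)
    4: (7, 5)
    5: (14, 0)
    6: (10, 3)
    7: (7, 5)

Partition of {1..7} into 4 W_17-dot-orbits:

[[1, 4, 7], [2, 6], [3], [5]]


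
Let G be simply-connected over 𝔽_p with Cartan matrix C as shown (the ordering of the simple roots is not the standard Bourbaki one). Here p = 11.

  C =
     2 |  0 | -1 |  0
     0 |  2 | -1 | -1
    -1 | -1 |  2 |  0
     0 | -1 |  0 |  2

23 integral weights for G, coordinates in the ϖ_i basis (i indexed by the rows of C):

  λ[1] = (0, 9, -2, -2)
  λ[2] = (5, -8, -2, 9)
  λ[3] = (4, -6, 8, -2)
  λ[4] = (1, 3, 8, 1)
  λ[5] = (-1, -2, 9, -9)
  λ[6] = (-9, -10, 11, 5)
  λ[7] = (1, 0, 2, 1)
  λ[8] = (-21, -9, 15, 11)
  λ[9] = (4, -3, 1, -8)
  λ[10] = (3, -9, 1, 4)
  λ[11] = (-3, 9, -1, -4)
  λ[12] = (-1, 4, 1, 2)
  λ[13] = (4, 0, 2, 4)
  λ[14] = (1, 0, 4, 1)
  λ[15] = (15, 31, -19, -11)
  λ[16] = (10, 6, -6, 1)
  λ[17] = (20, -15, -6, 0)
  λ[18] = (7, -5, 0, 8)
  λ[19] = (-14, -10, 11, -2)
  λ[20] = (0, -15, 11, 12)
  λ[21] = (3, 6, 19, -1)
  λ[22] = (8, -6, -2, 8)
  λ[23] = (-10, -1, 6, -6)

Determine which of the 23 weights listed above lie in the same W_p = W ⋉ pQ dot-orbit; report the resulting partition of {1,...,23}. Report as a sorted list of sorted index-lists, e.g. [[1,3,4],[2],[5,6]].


Dynkin diagram of C (from the 6 off-diagonal −1 entries): A_4.

Each λ_j+ρ reduced to Ā_11; 4-tuples below use C's row order:

  [1] (0, 8, 1, 1)
  [2] (2, 1, 5, 2)
  [3] (2, 1, 3, 2)
  [4] (2, 0, 5, 2)
  [5] (0, 8, 1, 1)
  [6] (2, 1, 5, 2)
  [7] (2, 1, 3, 2)
  [8] (0, 5, 2, 3)
  [9] (2, 0, 5, 2)
  [10] (2, 1, 3, 2)
  [11] (0, 5, 2, 3)
  [12] (0, 5, 2, 3)
  [13] (2, 1, 3, 2)
  [14] (2, 1, 5, 2)
  [15] (0, 5, 2, 3)
  [16] (2, 0, 5, 2)
  [17] (2, 1, 5, 2)
  [18] (2, 1, 3, 2)
  [19] (0, 8, 1, 1)
  [20] (0, 8, 1, 1)
  [21] (2, 0, 5, 2)
  [22] (2, 1, 5, 2)
  [23] (2, 0, 5, 2)

Linkage partition of the 23 weights (5 classes, p=11):

[[1, 5, 19, 20], [2, 6, 14, 17, 22], [3, 7, 10, 13, 18], [4, 9, 16, 21, 23], [8, 11, 12, 15]]


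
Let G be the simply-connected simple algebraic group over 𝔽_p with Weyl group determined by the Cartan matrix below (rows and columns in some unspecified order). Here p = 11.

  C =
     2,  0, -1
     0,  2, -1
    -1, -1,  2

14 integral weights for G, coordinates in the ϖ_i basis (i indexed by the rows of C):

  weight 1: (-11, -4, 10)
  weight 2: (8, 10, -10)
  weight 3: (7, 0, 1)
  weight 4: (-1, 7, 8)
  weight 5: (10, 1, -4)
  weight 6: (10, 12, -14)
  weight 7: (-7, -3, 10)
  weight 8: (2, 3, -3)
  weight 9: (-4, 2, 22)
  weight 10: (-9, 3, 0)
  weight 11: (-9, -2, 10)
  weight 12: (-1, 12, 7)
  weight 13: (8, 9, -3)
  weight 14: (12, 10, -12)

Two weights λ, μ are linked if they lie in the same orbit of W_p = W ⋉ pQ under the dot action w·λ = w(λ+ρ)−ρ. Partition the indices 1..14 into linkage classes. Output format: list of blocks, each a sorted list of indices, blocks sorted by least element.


Type A_3, rank 3, |W|=24; reorder rows/cols to standard.

Each λ_j+ρ reduced to Ā_11; 3-tuples below use C's row order:

    λ_1 → (8, 1, 2)
    λ_2 → (0, 2, 9)
    λ_3 → (8, 1, 2)
    λ_4 → (6, 2, 3)
    λ_5 → (8, 1, 2)
    λ_6 → (0, 2, 9)
    λ_7 → (6, 2, 3)
    λ_8 → (1, 2, 2)
    λ_9 → (1, 1, 2)
    λ_10 → (1, 3, 4)
    λ_11 → (8, 1, 2)
    λ_12 → (8, 1, 2)
    λ_13 → (1, 2, 2)
    λ_14 → (0, 2, 9)

6 distinct reps among the 14 weights ⇒ 6 W_11-linkage classes:

[[1, 3, 5, 11, 12], [2, 6, 14], [4, 7], [8, 13], [9], [10]]


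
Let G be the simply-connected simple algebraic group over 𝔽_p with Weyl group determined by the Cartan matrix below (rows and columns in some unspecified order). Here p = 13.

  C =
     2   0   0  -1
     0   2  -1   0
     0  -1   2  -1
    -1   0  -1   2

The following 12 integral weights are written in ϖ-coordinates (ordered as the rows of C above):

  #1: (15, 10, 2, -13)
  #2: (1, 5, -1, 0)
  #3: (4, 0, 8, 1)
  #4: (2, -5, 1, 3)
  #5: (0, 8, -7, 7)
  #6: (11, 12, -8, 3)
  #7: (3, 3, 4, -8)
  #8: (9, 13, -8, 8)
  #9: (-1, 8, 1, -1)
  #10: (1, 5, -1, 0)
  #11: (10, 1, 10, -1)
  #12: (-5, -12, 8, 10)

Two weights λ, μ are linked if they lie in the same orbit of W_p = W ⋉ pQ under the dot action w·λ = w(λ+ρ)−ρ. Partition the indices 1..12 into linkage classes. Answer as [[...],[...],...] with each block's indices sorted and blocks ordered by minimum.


A_4 Cartan matrix, 4 simple roots permuted; ρ=(1,1,1,1).

W_13-reps of the 12 weights in Ā_13 (same 4-coord order as C):

  1: (1, 3, 6, 2);  2: (2, 6, 0, 1);  3: (1, 3, 6, 2);  4: (3, 2, 2, 2);  5: (1, 3, 6, 2);  6: (0, 3, 1, 3);  7: (3, 2, 2, 2);  8: (2, 6, 0, 1);  9: (0, 9, 2, 0);  10: (2, 6, 0, 1);  11: (0, 9, 2, 0);  12: (3, 2, 2, 2)

The 12 indices split into 5 linkage classes (same alcove rep ⇔ same W_13-dot-orbit):

[[1, 3, 5], [2, 8, 10], [4, 7, 12], [6], [9, 11]]


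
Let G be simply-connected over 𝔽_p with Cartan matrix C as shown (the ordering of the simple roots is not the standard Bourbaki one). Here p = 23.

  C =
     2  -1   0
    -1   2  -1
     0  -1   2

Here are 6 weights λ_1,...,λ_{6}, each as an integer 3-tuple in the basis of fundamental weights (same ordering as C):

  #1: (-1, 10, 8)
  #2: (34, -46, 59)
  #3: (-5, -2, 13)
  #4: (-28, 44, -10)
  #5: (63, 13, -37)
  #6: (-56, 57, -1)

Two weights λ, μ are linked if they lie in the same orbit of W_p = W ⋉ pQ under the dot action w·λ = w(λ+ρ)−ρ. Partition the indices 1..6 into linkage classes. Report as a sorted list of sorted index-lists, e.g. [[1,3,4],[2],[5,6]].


Dynkin diagram of C (from the 4 off-diagonal −1 entries): A_3.

Each λ_j+ρ reduced to Ā_23; 3-tuples below use C's row order:

    λ_1 → (0, 11, 9)
    λ_2 → (1, 10, 4)
    λ_3 → (1, 4, 9)
    λ_4 → (1, 4, 9)
    λ_5 → (1, 4, 9)
    λ_6 → (0, 11, 9)

Partition of {1..6} into 3 W_23-dot-orbits:

[[1, 6], [2], [3, 4, 5]]


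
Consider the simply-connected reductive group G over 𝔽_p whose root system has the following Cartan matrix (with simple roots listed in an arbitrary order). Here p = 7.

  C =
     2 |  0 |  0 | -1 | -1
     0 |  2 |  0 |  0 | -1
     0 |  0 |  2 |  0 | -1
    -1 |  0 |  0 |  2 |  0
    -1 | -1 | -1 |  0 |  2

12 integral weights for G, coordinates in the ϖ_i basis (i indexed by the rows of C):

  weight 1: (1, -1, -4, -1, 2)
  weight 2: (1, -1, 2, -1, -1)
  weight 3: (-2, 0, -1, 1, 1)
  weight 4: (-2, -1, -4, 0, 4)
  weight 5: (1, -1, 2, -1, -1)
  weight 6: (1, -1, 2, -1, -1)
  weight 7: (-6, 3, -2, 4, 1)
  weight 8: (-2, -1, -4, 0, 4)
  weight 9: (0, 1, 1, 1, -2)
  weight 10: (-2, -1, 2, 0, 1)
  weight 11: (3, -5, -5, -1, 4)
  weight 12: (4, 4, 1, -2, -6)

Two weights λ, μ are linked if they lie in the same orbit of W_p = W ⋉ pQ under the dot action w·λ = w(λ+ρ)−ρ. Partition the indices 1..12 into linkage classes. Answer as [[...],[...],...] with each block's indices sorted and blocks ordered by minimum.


D_5 Cartan matrix, 5 simple roots permuted; ρ=(1,1,1,1,1).

λ_j+ρ reflected into Ā_7 (⟨·,θ^∨⟩≤7); 5-tuples as given:

  1: (2, 0, 3, 0, 0);  2: (2, 0, 3, 0, 0);  3: (1, 1, 0, 1, 1);  4: (1, 0, 3, 0, 1);  5: (2, 0, 3, 0, 0);  6: (2, 0, 3, 0, 0);  7: (1, 0, 3, 0, 1);  8: (1, 0, 3, 0, 1);  9: (0, 1, 1, 2, 1);  10: (1, 0, 3, 0, 1);  11: (0, 1, 1, 2, 1);  12: (1, 0, 3, 0, 1)

Partition of {1..12} into 4 W_7-dot-orbits:

[[1, 2, 5, 6], [3], [4, 7, 8, 10, 12], [9, 11]]


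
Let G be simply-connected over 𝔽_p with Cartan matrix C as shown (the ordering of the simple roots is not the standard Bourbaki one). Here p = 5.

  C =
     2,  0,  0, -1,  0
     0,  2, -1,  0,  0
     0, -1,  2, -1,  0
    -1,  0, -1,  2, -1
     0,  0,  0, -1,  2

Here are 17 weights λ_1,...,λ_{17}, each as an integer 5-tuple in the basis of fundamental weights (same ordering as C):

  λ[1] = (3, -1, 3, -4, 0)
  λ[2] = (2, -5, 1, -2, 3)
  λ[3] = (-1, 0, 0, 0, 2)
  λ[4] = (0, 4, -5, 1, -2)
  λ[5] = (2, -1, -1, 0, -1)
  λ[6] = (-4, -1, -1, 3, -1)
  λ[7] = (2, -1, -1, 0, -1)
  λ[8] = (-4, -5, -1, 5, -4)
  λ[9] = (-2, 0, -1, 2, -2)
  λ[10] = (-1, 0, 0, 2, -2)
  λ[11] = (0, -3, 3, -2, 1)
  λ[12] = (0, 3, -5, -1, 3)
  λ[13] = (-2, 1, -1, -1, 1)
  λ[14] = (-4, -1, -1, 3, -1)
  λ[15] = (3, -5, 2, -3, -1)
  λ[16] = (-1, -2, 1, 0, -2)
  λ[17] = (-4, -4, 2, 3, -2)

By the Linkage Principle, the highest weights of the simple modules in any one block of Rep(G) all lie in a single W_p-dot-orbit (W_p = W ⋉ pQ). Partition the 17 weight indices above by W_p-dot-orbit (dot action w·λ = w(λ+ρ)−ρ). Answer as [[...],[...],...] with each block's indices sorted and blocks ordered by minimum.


Root system D_5: the 5×5 matrix C matches after relabeling.

Folding the 17 weights λ_j+ρ into Ā_5 (reps in the given 5-coord order):

  λ_1 → (1, 1, 0, 0, 2)
  λ_2 → (0, 1, 1, 0, 1)
  λ_3 → (1, 1, 0, 0, 2)
  λ_4 → (1, 1, 0, 1, 1)
  λ_5 → (3, 0, 0, 1, 0)
  λ_6 → (3, 0, 0, 1, 0)
  λ_7 → (3, 0, 0, 1, 0)
  λ_8 → (1, 1, 0, 1, 1)
  λ_9 → (1, 1, 0, 1, 1)
  λ_10 → (0, 1, 1, 0, 1)
  λ_11 → (0, 1, 1, 0, 1)
  λ_12 → (3, 0, 0, 1, 0)
  λ_13 → (0, 1, 1, 0, 1)
  λ_14 → (3, 0, 0, 1, 0)
  λ_15 → (1, 1, 0, 1, 1)
  λ_16 → (0, 1, 1, 0, 1)
  λ_17 → (1, 1, 0, 1, 1)

Linkage partition of the 17 weights (4 classes, p=5):

[[1, 3], [2, 10, 11, 13, 16], [4, 8, 9, 15, 17], [5, 6, 7, 12, 14]]


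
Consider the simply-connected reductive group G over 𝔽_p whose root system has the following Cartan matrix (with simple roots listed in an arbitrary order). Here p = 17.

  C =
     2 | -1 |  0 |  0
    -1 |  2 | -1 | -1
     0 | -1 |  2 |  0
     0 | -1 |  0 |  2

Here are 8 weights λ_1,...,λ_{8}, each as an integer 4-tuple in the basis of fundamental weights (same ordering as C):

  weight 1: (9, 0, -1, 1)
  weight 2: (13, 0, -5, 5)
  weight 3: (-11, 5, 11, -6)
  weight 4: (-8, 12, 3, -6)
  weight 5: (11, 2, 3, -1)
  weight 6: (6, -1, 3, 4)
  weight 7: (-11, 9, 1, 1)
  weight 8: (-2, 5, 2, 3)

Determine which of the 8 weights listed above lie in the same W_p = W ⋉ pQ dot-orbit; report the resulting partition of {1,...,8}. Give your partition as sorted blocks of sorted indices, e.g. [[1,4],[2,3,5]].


Cartan matrix: type D_4 (|W|=192); un-permuting the 4 rows.

W_17-reps of the 8 weights in Ā_17 (same 4-coord order as C):

  λ_1+ρ ↦ (10, 1, 0, 2)
  λ_2+ρ ↦ (10, 1, 0, 2)
  λ_3+ρ ↦ (1, 4, 3, 4)
  λ_4+ρ ↦ (7, 0, 4, 5)
  λ_5+ρ ↦ (10, 0, 2, 2)
  λ_6+ρ ↦ (7, 0, 4, 5)
  λ_7+ρ ↦ (10, 0, 2, 2)
  λ_8+ρ ↦ (1, 4, 3, 4)

4 distinct reps among the 8 weights ⇒ 4 W_17-linkage classes:

[[1, 2], [3, 8], [4, 6], [5, 7]]


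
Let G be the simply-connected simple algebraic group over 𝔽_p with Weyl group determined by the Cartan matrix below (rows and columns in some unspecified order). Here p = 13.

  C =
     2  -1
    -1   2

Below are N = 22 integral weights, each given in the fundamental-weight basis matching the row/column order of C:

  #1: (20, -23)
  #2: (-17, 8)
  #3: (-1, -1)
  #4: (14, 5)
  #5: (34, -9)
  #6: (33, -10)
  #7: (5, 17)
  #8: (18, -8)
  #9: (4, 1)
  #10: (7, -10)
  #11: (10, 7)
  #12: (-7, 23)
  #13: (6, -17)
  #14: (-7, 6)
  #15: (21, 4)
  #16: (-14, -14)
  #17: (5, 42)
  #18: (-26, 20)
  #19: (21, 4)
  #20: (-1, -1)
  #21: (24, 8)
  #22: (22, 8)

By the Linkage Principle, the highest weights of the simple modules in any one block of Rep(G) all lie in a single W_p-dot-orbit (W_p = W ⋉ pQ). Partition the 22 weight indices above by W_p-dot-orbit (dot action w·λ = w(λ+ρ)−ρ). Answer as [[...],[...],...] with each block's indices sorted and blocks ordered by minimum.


Root system A_2: the 2×2 matrix C matches after relabeling.

Ā_13 reps of the 22 weights (A_2, coords as presented):

  [1] (8, 4)
  [2] (6, 4)
  [3] (0, 0)
  [4] (5, 2)
  [5] (8, 4)
  [6] (8, 4)
  [7] (5, 2)
  [8] (6, 1)
  [9] (5, 2)
  [10] (1, 8)
  [11] (5, 2)
  [12] (5, 2)
  [13] (6, 4)
  [14] (6, 1)
  [15] (1, 8)
  [16] (0, 0)
  [17] (6, 4)
  [18] (1, 8)
  [19] (1, 8)
  [20] (0, 0)
  [21] (8, 4)
  [22] (6, 4)

These 22 weights hit 6 W_13-dot-orbits; sizes (4, 4, 3, 5, 2, 4):

[[1, 5, 6, 21], [2, 13, 17, 22], [3, 16, 20], [4, 7, 9, 11, 12], [8, 14], [10, 15, 18, 19]]


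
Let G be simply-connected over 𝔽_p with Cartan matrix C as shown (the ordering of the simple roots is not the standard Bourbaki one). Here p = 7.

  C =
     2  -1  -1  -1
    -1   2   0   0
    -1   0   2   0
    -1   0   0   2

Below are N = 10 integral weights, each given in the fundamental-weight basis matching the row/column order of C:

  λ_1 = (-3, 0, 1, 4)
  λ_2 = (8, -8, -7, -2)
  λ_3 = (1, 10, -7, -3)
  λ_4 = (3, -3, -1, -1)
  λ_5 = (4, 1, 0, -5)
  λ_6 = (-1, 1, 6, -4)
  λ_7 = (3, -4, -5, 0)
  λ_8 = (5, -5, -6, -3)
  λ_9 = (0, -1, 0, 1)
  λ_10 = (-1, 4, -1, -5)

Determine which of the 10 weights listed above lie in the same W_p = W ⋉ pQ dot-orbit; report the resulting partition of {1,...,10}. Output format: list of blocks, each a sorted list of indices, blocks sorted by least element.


D_4 Cartan matrix, 4 simple roots permuted; ρ=(1,1,1,1).

λ_j+ρ reflected into Ā_7 (⟨·,θ^∨⟩≤7); 4-tuples as given:

  λ_1+ρ ↦ (1, 1, 0, 3);  λ_2+ρ ↦ (1, 1, 0, 3);  λ_3+ρ ↦ (0, 1, 4, 0);  λ_4+ρ ↦ (2, 2, 0, 0);  λ_5+ρ ↦ (1, 1, 0, 3);  λ_6+ρ ↦ (0, 1, 4, 0);  λ_7+ρ ↦ (1, 0, 1, 2);  λ_8+ρ ↦ (1, 1, 0, 3);  λ_9+ρ ↦ (1, 0, 1, 2);  λ_10+ρ ↦ (0, 1, 4, 0)

Partition of {1..10} into 4 W_7-dot-orbits:

[[1, 2, 5, 8], [3, 6, 10], [4], [7, 9]]


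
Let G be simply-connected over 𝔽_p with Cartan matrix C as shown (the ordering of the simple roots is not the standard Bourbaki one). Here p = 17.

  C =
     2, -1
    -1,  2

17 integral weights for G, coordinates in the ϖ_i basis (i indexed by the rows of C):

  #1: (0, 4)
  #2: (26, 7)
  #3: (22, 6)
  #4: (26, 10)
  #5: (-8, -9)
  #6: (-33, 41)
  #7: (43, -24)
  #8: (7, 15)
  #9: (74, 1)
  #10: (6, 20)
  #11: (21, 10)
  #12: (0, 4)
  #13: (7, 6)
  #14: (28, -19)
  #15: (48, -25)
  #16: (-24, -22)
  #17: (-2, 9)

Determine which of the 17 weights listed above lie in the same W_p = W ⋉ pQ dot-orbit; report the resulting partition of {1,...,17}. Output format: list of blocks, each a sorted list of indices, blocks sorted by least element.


A_2 Cartan matrix, 2 simple roots permuted; ρ=(1,1).

Folding the 17 weights λ_j+ρ into Ā_17 (reps in the given 2-coord order):

  1: (1, 5);  2: (1, 9);  3: (4, 6);  4: (4, 6);  5: (8, 7);  6: (8, 7);  7: (4, 6);  8: (1, 9);  9: (8, 7);  10: (4, 6);  11: (1, 5);  12: (1, 5);  13: (8, 7);  14: (1, 5);  15: (8, 7);  16: (4, 6);  17: (1, 9)

Grouping the 17 weights by Ā_17-representative: 4 linkage classes.

[[1, 11, 12, 14], [2, 8, 17], [3, 4, 7, 10, 16], [5, 6, 9, 13, 15]]


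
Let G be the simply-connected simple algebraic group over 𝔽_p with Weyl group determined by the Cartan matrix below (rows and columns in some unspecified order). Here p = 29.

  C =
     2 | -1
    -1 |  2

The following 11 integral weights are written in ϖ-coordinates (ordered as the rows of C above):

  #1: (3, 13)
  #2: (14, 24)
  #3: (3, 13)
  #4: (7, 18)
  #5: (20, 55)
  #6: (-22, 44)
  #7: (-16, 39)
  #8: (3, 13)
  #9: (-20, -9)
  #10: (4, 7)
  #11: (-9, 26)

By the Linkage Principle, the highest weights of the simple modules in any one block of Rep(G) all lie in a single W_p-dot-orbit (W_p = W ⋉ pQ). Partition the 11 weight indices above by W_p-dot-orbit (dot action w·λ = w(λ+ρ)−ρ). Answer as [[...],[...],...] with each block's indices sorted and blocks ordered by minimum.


Root system A_2: the 2×2 matrix C matches after relabeling.

λ_j+ρ reflected into Ā_29 (⟨·,θ^∨⟩≤29); 2-tuples as given:

    1: (4, 14)
    2: (4, 14)
    3: (4, 14)
    4: (8, 19)
    5: (8, 19)
    6: (5, 8)
    7: (4, 14)
    8: (4, 14)
    9: (8, 19)
    10: (5, 8)
    11: (8, 19)

The 11 indices split into 3 linkage classes (same alcove rep ⇔ same W_29-dot-orbit):

[[1, 2, 3, 7, 8], [4, 5, 9, 11], [6, 10]]


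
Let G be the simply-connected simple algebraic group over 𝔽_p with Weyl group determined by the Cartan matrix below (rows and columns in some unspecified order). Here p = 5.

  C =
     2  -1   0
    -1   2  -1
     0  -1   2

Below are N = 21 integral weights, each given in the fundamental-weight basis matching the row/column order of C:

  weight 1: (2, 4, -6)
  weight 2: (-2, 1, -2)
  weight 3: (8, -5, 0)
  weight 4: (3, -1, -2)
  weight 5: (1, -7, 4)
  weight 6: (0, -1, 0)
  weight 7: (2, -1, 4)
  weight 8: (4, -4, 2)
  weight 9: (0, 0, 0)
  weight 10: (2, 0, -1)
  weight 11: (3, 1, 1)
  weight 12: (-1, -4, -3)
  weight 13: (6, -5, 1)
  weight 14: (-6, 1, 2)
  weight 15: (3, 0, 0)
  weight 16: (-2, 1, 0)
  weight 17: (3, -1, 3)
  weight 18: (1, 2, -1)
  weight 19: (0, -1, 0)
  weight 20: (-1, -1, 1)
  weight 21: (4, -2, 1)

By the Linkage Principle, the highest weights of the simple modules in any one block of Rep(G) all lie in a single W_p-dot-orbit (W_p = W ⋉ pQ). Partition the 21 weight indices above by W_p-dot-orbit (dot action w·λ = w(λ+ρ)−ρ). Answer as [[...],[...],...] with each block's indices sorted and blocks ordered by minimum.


Type A_3, rank 3, |W|=24; reorder rows/cols to standard.

Ā_5 reps of the 21 weights (A_3, coords as presented):

  λ_1 → (0, 0, 2);  λ_2 → (1, 0, 1);  λ_3 → (1, 0, 1);  λ_4 → (3, 1, 0);  λ_5 → (3, 1, 0);  λ_6 → (1, 0, 1);  λ_7 → (0, 0, 2);  λ_8 → (2, 3, 0);  λ_9 → (1, 1, 1);  λ_10 → (3, 1, 0);  λ_11 → (1, 1, 1);  λ_12 → (2, 3, 0);  λ_13 → (1, 2, 0);  λ_14 → (2, 3, 0);  λ_15 → (3, 1, 0);  λ_16 → (1, 1, 1);  λ_17 → (1, 0, 1);  λ_18 → (2, 3, 0);  λ_19 → (1, 0, 1);  λ_20 → (0, 0, 2);  λ_21 → (3, 1, 0)

The 21 indices split into 6 linkage classes (same alcove rep ⇔ same W_5-dot-orbit):

[[1, 7, 20], [2, 3, 6, 17, 19], [4, 5, 10, 15, 21], [8, 12, 14, 18], [9, 11, 16], [13]]


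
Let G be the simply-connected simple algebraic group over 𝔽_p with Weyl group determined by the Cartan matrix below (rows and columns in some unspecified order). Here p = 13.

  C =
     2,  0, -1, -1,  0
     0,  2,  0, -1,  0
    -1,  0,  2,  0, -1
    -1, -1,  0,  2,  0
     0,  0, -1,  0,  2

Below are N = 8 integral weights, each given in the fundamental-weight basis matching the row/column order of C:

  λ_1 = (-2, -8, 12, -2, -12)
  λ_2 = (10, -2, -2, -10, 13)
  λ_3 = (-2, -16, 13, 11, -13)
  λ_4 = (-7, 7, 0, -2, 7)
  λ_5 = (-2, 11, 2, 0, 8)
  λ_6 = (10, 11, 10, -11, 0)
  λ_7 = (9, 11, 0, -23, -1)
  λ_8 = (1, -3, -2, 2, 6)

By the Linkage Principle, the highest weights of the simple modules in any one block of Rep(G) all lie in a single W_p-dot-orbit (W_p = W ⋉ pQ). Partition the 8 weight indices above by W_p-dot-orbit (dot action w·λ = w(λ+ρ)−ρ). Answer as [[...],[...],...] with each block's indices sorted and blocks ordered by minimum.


Dynkin diagram of C (from the 8 off-diagonal −1 entries): A_5.

Ā_13 reps of the 8 weights (A_5, coords as presented):

  [1] (0, 1, 7, 1, 4) · [2] (1, 1, 0, 0, 2) · [3] (1, 1, 0, 0, 2) · [4] (5, 1, 1, 1, 2) · [5] (1, 1, 0, 0, 2) · [6] (1, 1, 0, 0, 2) · [7] (1, 1, 0, 0, 2) · [8] (1, 2, 1, 1, 6)

Partition of {1..8} into 4 W_13-dot-orbits:

[[1], [2, 3, 5, 6, 7], [4], [8]]


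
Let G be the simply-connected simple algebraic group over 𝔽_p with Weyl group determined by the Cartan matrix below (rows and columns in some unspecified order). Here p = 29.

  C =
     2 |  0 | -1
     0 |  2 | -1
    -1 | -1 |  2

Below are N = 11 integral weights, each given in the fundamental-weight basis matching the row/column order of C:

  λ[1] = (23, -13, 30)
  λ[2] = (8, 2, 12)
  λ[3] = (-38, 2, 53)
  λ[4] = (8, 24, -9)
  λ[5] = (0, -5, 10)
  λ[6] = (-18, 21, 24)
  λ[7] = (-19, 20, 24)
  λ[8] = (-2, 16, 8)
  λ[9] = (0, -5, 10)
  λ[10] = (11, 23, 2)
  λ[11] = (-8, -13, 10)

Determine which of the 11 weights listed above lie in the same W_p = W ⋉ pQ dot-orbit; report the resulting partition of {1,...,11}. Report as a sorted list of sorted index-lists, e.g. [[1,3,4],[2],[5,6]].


Cartan matrix: type A_3 (|W|=24); un-permuting the 3 rows.

Folding the 11 weights λ_j+ρ into Ā_29 (reps in the given 3-coord order):

  [1] (2, 14, 3)
  [2] (9, 3, 13)
  [3] (1, 17, 8)
  [4] (1, 17, 8)
  [5] (1, 4, 7)
  [6] (1, 4, 7)
  [7] (1, 4, 7)
  [8] (1, 17, 8)
  [9] (1, 4, 7)
  [10] (2, 14, 3)
  [11] (1, 4, 7)

Partition of {1..11} into 4 W_29-dot-orbits:

[[1, 10], [2], [3, 4, 8], [5, 6, 7, 9, 11]]


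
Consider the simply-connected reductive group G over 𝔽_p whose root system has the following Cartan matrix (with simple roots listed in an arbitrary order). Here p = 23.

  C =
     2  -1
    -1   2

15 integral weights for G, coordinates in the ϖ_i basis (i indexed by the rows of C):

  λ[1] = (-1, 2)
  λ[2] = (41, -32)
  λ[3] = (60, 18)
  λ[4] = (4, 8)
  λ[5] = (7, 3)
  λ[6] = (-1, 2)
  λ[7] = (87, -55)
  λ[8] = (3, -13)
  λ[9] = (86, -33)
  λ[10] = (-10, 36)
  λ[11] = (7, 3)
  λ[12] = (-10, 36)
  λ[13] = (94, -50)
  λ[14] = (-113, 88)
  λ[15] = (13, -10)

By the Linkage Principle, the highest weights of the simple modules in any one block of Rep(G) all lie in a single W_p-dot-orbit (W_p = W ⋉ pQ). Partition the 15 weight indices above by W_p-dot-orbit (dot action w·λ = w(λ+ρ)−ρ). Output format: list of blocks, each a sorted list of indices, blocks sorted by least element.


Root system A_2: the 2×2 matrix C matches after relabeling.

Each λ_j+ρ reduced to Ā_23; 2-tuples below use C's row order:

    λ_1 → (0, 3)
    λ_2 → (8, 4)
    λ_3 → (8, 11)
    λ_4 → (5, 9)
    λ_5 → (8, 4)
    λ_6 → (0, 3)
    λ_7 → (8, 4)
    λ_8 → (8, 4)
    λ_9 → (5, 9)
    λ_10 → (5, 9)
    λ_11 → (8, 4)
    λ_12 → (5, 9)
    λ_13 → (0, 3)
    λ_14 → (0, 3)
    λ_15 → (5, 9)

Linkage partition of the 15 weights (4 classes, p=23):

[[1, 6, 13, 14], [2, 5, 7, 8, 11], [3], [4, 9, 10, 12, 15]]


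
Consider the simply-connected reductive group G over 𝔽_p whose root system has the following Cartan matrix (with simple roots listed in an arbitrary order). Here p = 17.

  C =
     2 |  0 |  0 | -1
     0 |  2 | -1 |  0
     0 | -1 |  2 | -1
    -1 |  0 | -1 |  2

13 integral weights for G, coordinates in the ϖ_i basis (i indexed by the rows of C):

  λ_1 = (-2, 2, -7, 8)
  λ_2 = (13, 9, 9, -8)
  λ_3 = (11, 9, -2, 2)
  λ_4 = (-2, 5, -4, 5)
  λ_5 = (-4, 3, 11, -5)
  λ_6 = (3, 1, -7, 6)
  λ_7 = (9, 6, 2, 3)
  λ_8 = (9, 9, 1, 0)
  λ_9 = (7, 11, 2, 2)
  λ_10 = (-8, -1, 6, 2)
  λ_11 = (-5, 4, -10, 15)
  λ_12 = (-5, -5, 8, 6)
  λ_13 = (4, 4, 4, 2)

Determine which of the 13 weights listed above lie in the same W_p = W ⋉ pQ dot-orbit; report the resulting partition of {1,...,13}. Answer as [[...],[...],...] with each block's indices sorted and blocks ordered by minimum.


Dynkin diagram of C (from the 6 off-diagonal −1 entries): A_4.

Folding the 13 weights λ_j+ρ into Ā_17 (reps in the given 4-coord order):

  λ_1+ρ ↦ (1, 3, 3, 2)
  λ_2+ρ ↦ (3, 0, 3, 4)
  λ_3+ρ ↦ (5, 2, 1, 2)
  λ_4+ρ ↦ (1, 3, 3, 2)
  λ_5+ρ ↦ (4, 4, 5, 3)
  λ_6+ρ ↦ (4, 4, 2, 1)
  λ_7+ρ ↦ (3, 0, 3, 4)
  λ_8+ρ ↦ (4, 4, 2, 1)
  λ_9+ρ ↦ (1, 3, 3, 2)
  λ_10+ρ ↦ (3, 0, 3, 4)
  λ_11+ρ ↦ (4, 4, 5, 3)
  λ_12+ρ ↦ (4, 4, 5, 3)
  λ_13+ρ ↦ (4, 4, 5, 3)

Partition of {1..13} into 5 W_17-dot-orbits:

[[1, 4, 9], [2, 7, 10], [3], [5, 11, 12, 13], [6, 8]]


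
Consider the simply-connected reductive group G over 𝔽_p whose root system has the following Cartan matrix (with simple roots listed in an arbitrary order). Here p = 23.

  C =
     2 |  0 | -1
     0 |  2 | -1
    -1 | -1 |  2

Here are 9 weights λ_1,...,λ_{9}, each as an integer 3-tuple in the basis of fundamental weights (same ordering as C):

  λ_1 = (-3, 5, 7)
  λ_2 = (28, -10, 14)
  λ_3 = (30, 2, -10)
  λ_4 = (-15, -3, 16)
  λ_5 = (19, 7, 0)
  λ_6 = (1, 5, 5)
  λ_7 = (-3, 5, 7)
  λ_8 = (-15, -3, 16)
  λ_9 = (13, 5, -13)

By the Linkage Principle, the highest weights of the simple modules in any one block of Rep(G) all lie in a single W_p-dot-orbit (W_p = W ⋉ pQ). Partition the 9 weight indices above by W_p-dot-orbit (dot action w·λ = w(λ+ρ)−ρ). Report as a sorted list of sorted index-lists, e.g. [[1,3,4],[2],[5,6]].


C ↔ A_3 under row/col permutation; |W(A_3)| = 24.

Each λ_j+ρ reduced to Ā_23; 3-tuples below use C's row order:

    λ_1 → (2, 6, 6)
    λ_2 → (2, 6, 6)
    λ_3 → (14, 2, 1)
    λ_4 → (14, 2, 1)
    λ_5 → (14, 2, 1)
    λ_6 → (2, 6, 6)
    λ_7 → (2, 6, 6)
    λ_8 → (14, 2, 1)
    λ_9 → (2, 6, 6)

Linkage partition of the 9 weights (2 classes, p=23):

[[1, 2, 6, 7, 9], [3, 4, 5, 8]]


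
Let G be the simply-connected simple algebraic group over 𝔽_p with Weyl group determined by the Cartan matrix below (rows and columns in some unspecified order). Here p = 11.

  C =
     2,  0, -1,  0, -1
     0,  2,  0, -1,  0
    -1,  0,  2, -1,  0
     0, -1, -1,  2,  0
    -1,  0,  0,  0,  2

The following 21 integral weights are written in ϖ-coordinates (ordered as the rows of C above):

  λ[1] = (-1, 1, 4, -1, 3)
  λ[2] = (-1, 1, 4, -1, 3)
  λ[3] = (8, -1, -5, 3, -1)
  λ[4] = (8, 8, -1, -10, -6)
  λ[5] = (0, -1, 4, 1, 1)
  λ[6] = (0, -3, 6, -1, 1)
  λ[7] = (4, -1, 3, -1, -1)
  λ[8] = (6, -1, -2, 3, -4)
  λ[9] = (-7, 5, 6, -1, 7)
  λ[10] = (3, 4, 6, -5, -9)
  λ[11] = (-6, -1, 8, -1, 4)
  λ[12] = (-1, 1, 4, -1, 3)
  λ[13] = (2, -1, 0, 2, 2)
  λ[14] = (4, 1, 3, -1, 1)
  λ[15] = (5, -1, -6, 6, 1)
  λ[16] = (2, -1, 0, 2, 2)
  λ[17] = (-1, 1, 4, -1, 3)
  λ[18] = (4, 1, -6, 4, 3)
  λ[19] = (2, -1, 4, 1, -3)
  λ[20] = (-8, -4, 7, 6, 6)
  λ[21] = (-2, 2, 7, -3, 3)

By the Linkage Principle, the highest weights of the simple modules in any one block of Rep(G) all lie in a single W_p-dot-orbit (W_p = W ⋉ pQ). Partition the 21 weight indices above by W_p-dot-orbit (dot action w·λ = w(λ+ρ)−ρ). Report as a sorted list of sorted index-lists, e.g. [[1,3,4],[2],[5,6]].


Dynkin diagram of C (from the 8 off-diagonal −1 entries): A_5.

W_11-reps of the 21 weights in Ā_11 (same 5-coord order as C):

    1: (0, 2, 5, 0, 4)
    2: (0, 2, 5, 0, 4)
    3: (5, 0, 4, 0, 0)
    4: (5, 0, 4, 0, 0)
    5: (1, 0, 5, 2, 2)
    6: (1, 0, 5, 2, 2)
    7: (5, 0, 4, 0, 0)
    8: (3, 0, 1, 3, 3)
    9: (4, 2, 1, 0, 2)
    10: (3, 0, 1, 3, 3)
    11: (5, 0, 4, 0, 0)
    12: (0, 2, 5, 0, 4)
    13: (3, 0, 1, 3, 3)
    14: (5, 0, 4, 0, 0)
    15: (1, 0, 5, 2, 2)
    16: (3, 0, 1, 3, 3)
    17: (0, 2, 5, 0, 4)
    18: (0, 2, 5, 0, 4)
    19: (1, 0, 5, 2, 2)
    20: (3, 0, 1, 3, 3)
    21: (1, 0, 5, 2, 2)

Partition of {1..21} into 5 W_11-dot-orbits:

[[1, 2, 12, 17, 18], [3, 4, 7, 11, 14], [5, 6, 15, 19, 21], [8, 10, 13, 16, 20], [9]]
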